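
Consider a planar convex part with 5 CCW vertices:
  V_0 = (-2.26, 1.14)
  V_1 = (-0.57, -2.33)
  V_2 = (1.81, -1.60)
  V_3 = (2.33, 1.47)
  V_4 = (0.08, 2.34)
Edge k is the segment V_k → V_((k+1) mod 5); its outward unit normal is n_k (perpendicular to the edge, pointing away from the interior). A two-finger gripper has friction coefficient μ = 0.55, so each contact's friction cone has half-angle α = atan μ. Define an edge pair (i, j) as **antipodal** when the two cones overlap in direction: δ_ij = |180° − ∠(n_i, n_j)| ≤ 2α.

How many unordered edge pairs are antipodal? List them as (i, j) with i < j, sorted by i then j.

α = atan 0.55 = 28.81°;  2α = 57.62°
n_0 = (-0.8990, -0.4379)
n_1 = (+0.2932, -0.9560)
n_2 = (+0.9860, -0.1670)
n_3 = (+0.3606, +0.9327)
n_4 = (-0.4563, +0.8898)
  (0,1): δ = 98.92°  ·
  (0,2): δ = 35.58°  ✓
  (0,3): δ = 42.89°  ✓
  (0,4): δ = 91.18°  ·
  (1,2): δ = 116.67°  ·
  (1,3): δ = 38.19°  ✓
  (1,4): δ = 10.10°  ✓
  (2,3): δ = 101.53°  ·
  (2,4): δ = 53.24°  ✓
  (3,4): δ = 131.71°  ·
antipodal pairs: 5

count = 5; pairs: (0,2), (0,3), (1,3), (1,4), (2,4)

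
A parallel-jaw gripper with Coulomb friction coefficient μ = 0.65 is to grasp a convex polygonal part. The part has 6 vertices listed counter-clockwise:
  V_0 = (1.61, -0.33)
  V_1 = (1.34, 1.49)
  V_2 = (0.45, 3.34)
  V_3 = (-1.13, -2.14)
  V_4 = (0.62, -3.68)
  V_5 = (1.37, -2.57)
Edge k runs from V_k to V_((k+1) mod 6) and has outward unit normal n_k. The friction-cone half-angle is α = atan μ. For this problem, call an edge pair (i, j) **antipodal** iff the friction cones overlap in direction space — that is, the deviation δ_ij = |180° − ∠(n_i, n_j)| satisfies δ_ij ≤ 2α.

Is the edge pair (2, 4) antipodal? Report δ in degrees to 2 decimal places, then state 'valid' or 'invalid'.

α = atan 0.65 = 33.02°;  2α = 66.05°
edge 2: e_2 = (-1.58, -5.48);  n_2 = (-0.9609, +0.2770)
edge 4: e_4 = (+0.75, +1.11);  n_4 = (+0.8286, -0.5599)
∠(n_2, n_4) = 162.04°
δ = |180° − 162.04°| = 17.96°
17.96° ≤ 2α = 66.05°  →  valid

δ = 17.96°, valid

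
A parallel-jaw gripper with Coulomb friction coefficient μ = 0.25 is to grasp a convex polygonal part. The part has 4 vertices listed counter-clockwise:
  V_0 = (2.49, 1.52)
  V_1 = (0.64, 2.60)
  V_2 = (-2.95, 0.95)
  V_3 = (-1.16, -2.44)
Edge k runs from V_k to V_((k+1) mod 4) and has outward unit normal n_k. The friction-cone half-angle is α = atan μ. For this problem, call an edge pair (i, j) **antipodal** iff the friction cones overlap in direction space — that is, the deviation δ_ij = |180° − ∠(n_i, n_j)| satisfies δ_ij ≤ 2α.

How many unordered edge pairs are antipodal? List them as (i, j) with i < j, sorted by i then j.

α = atan 0.25 = 14.04°;  2α = 28.07°
n_0 = (+0.5042, +0.8636)
n_1 = (-0.4176, +0.9086)
n_2 = (-0.8843, -0.4669)
n_3 = (+0.7353, -0.6777)
  (0,1): δ = 125.04°  ·
  (0,2): δ = 31.89°  ·
  (0,3): δ = 77.61°  ·
  (1,2): δ = 86.85°  ·
  (1,3): δ = 22.65°  ✓
  (2,3): δ = 70.50°  ·
antipodal pairs: 1

count = 1; pairs: (1,3)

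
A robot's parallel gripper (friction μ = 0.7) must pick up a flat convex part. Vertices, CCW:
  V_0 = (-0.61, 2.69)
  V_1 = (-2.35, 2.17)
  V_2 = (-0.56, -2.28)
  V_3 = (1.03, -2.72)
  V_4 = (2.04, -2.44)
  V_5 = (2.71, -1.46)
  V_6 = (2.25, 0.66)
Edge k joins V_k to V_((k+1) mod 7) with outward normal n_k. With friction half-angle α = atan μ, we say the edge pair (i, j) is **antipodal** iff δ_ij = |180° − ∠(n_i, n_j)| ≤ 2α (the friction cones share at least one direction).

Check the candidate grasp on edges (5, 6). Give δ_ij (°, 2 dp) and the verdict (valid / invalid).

δ = 137.61°, invalid

α = atan 0.7 = 34.99°;  2α = 69.98°
edge 5: e_5 = (-0.46, +2.12);  n_5 = (+0.9773, +0.2120)
edge 6: e_6 = (-2.86, +2.03);  n_6 = (+0.5788, +0.8155)
∠(n_5, n_6) = 42.39°
δ = |180° − 42.39°| = 137.61°
137.61° > 2α = 69.98°  →  invalid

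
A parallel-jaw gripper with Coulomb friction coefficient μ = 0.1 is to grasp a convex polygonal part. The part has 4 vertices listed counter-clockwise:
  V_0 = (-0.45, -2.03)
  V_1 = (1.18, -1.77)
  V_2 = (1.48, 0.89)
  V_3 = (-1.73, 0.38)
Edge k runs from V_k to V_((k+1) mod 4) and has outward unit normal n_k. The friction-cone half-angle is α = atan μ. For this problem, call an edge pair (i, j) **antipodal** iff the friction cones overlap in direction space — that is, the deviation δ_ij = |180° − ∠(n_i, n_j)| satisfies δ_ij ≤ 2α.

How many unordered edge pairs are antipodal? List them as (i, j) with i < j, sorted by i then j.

count = 1; pairs: (0,2)

α = atan 0.1 = 5.71°;  2α = 11.42°
n_0 = (+0.1575, -0.9875)
n_1 = (+0.9937, -0.1121)
n_2 = (-0.1569, +0.9876)
n_3 = (-0.8832, -0.4691)
  (0,1): δ = 105.50°  ·
  (0,2): δ = 0.04°  ✓
  (0,3): δ = 108.91°  ·
  (1,2): δ = 74.54°  ·
  (1,3): δ = 34.41°  ·
  (2,3): δ = 71.05°  ·
antipodal pairs: 1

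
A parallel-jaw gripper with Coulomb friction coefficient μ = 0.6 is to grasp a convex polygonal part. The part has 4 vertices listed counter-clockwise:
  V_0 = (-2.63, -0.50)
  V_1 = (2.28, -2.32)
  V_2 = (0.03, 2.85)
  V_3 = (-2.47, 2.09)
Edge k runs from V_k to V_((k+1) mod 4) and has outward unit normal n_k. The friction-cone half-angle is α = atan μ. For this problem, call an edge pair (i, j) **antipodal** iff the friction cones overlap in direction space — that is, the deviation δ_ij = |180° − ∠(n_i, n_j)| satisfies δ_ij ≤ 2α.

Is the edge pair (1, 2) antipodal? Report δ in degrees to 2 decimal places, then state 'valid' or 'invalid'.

α = atan 0.6 = 30.96°;  2α = 61.93°
edge 1: e_1 = (-2.25, +5.17);  n_1 = (+0.9169, +0.3991)
edge 2: e_2 = (-2.50, -0.76);  n_2 = (-0.2909, +0.9568)
∠(n_1, n_2) = 83.39°
δ = |180° − 83.39°| = 96.61°
96.61° > 2α = 61.93°  →  invalid

δ = 96.61°, invalid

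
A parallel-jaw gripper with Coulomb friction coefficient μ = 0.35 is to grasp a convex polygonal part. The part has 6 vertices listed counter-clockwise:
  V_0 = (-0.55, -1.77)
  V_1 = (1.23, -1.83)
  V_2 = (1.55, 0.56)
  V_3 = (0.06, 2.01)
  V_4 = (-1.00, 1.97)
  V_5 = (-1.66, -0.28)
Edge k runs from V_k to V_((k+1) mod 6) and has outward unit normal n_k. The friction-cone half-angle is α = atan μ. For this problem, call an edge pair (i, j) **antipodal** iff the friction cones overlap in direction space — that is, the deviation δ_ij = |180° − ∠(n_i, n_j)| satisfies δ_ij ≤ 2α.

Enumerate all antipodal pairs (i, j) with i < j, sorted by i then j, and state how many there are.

α = atan 0.35 = 19.29°;  2α = 38.58°
n_0 = (-0.0337, -0.9994)
n_1 = (+0.9912, -0.1327)
n_2 = (+0.6974, +0.7167)
n_3 = (-0.0377, +0.9993)
n_4 = (-0.9596, +0.2815)
n_5 = (-0.8019, -0.5974)
  (0,1): δ = 95.70°  ·
  (0,2): δ = 42.29°  ·
  (0,3): δ = 4.09°  ✓
  (0,4): δ = 75.58°  ·
  (0,5): δ = 128.62°  ·
  (1,2): δ = 126.59°  ·
  (1,3): δ = 80.21°  ·
  (1,4): δ = 8.72°  ✓
  (1,5): δ = 44.31°  ·
  (2,3): δ = 133.62°  ·
  (2,4): δ = 62.13°  ·
  (2,5): δ = 9.09°  ✓
  (3,4): δ = 108.51°  ·
  (3,5): δ = 55.48°  ·
  (4,5): δ = 126.97°  ·
antipodal pairs: 3

count = 3; pairs: (0,3), (1,4), (2,5)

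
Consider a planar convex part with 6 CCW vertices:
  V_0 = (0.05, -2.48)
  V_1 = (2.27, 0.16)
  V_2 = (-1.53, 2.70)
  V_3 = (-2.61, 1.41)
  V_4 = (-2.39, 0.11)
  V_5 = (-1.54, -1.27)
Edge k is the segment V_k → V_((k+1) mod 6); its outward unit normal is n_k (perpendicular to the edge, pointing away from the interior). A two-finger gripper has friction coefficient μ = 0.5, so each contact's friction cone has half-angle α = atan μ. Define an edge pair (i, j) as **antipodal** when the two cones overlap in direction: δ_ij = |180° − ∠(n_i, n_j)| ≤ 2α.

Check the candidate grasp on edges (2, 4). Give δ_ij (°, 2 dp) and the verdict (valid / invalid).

δ = 108.43°, invalid

α = atan 0.5 = 26.57°;  2α = 53.13°
edge 2: e_2 = (-1.08, -1.29);  n_2 = (-0.7668, +0.6419)
edge 4: e_4 = (+0.85, -1.38);  n_4 = (-0.8514, -0.5244)
∠(n_2, n_4) = 71.57°
δ = |180° − 71.57°| = 108.43°
108.43° > 2α = 53.13°  →  invalid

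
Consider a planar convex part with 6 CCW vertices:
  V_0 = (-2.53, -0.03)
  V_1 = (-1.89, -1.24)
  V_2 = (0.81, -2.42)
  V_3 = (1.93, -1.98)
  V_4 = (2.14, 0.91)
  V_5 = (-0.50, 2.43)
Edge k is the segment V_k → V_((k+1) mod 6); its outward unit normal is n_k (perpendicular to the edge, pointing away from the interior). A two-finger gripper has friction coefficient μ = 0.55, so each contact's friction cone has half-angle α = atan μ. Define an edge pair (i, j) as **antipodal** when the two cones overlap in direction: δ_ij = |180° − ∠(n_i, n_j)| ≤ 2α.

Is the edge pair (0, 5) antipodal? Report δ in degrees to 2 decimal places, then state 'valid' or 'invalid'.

δ = 112.59°, invalid

α = atan 0.55 = 28.81°;  2α = 57.62°
edge 0: e_0 = (+0.64, -1.21);  n_0 = (-0.8840, -0.4676)
edge 5: e_5 = (-2.03, -2.46);  n_5 = (-0.7713, +0.6365)
∠(n_0, n_5) = 67.41°
δ = |180° − 67.41°| = 112.59°
112.59° > 2α = 57.62°  →  invalid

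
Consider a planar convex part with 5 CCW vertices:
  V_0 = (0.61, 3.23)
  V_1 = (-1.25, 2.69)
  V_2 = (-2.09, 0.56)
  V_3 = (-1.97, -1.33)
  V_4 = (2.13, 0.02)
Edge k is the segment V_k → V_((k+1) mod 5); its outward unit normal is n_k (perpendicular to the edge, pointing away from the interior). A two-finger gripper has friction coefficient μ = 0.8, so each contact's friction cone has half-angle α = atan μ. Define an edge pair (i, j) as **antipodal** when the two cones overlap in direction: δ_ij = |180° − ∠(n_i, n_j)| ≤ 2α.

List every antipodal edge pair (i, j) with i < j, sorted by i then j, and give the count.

α = atan 0.8 = 38.66°;  2α = 77.32°
n_0 = (-0.2788, +0.9603)
n_1 = (-0.9303, +0.3669)
n_2 = (-0.9980, -0.0634)
n_3 = (+0.3128, -0.9498)
n_4 = (+0.9038, +0.4280)
  (0,1): δ = 127.71°  ·
  (0,2): δ = 102.56°  ·
  (0,3): δ = 2.04°  ✓
  (0,4): δ = 99.15°  ·
  (1,2): δ = 154.84°  ·
  (1,3): δ = 50.25°  ✓
  (1,4): δ = 46.86°  ✓
  (2,3): δ = 75.41°  ✓
  (2,4): δ = 21.71°  ✓
  (3,4): δ = 82.89°  ·
antipodal pairs: 5

count = 5; pairs: (0,3), (1,3), (1,4), (2,3), (2,4)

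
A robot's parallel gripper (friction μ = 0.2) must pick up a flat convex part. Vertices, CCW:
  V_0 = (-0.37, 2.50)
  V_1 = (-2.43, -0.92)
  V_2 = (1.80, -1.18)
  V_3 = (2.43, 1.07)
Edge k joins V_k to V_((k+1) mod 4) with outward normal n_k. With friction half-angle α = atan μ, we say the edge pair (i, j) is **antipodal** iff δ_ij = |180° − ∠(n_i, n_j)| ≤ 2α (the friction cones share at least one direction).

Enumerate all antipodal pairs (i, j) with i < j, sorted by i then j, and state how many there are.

α = atan 0.2 = 11.31°;  2α = 22.62°
n_0 = (-0.8566, +0.5160)
n_1 = (-0.0613, -0.9981)
n_2 = (+0.9630, -0.2696)
n_3 = (+0.4548, +0.8906)
  (0,1): δ = 62.46°  ·
  (0,2): δ = 15.42°  ✓
  (0,3): δ = 94.01°  ·
  (1,2): δ = 102.12°  ·
  (1,3): δ = 23.54°  ·
  (2,3): δ = 101.41°  ·
antipodal pairs: 1

count = 1; pairs: (0,2)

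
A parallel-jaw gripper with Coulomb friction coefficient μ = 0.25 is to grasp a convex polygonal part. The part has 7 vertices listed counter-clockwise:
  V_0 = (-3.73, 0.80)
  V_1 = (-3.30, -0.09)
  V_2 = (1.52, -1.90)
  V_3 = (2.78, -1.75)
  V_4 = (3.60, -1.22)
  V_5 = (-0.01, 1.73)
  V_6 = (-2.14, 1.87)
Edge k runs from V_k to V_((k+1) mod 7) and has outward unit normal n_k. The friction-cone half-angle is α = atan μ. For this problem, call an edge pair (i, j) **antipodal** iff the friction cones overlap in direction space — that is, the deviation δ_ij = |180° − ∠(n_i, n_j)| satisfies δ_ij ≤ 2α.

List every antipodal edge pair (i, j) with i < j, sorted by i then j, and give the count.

count = 6; pairs: (0,4), (1,4), (1,5), (2,5), (2,6), (3,6)

α = atan 0.25 = 14.04°;  2α = 28.07°
n_0 = (-0.9004, -0.4350)
n_1 = (-0.3515, -0.9362)
n_2 = (+0.1182, -0.9930)
n_3 = (+0.5428, -0.8398)
n_4 = (+0.6328, +0.7743)
n_5 = (+0.0656, +0.9978)
n_6 = (-0.5583, +0.8296)
  (0,1): δ = 136.37°  ·
  (0,2): δ = 109.00°  ·
  (0,3): δ = 82.91°  ·
  (0,4): δ = 24.96°  ✓
  (0,5): δ = 60.45°  ·
  (0,6): δ = 98.15°  ·
  (1,2): δ = 152.63°  ·
  (1,3): δ = 126.54°  ·
  (1,4): δ = 18.67°  ✓
  (1,5): δ = 16.82°  ✓
  (1,6): δ = 54.52°  ·
  (2,3): δ = 153.91°  ·
  (2,4): δ = 46.04°  ·
  (2,5): δ = 10.55°  ✓
  (2,6): δ = 27.15°  ✓
  (3,4): δ = 72.13°  ·
  (3,5): δ = 36.64°  ·
  (3,6): δ = 1.06°  ✓
  (4,5): δ = 144.51°  ·
  (4,6): δ = 106.81°  ·
  (5,6): δ = 142.30°  ·
antipodal pairs: 6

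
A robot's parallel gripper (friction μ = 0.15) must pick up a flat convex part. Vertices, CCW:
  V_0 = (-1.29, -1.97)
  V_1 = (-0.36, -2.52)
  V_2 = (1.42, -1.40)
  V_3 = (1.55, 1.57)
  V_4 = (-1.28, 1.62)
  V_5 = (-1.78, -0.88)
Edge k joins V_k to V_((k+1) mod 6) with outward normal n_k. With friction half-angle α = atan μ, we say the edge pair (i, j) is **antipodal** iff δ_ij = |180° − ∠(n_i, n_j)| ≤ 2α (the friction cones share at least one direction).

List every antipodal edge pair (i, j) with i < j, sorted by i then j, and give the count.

α = atan 0.15 = 8.53°;  2α = 17.06°
n_0 = (-0.5090, -0.8607)
n_1 = (+0.5326, -0.8464)
n_2 = (+0.9990, -0.0437)
n_3 = (+0.0177, +0.9998)
n_4 = (-0.9806, +0.1961)
n_5 = (-0.9121, -0.4100)
  (0,1): δ = 117.22°  ·
  (0,2): δ = 61.91°  ·
  (0,3): δ = 29.59°  ·
  (0,4): δ = 109.29°  ·
  (0,5): δ = 144.81°  ·
  (1,2): δ = 124.68°  ·
  (1,3): δ = 33.19°  ·
  (1,4): δ = 46.51°  ·
  (1,5): δ = 82.03°  ·
  (2,3): δ = 88.51°  ·
  (2,4): δ = 8.80°  ✓
  (2,5): δ = 26.71°  ·
  (3,4): δ = 100.30°  ·
  (3,5): δ = 64.78°  ·
  (4,5): δ = 144.48°  ·
antipodal pairs: 1

count = 1; pairs: (2,4)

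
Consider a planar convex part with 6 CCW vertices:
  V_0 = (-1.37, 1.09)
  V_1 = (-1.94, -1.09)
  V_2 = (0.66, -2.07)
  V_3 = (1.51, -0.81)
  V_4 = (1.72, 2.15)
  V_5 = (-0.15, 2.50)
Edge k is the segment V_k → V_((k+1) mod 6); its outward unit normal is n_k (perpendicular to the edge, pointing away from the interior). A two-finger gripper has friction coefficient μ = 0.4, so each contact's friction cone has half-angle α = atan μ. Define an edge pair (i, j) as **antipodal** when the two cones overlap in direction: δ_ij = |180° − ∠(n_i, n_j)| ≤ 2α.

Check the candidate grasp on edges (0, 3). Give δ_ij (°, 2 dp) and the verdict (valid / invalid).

δ = 10.59°, valid

α = atan 0.4 = 21.80°;  2α = 43.60°
edge 0: e_0 = (-0.57, -2.18);  n_0 = (-0.9675, +0.2530)
edge 3: e_3 = (+0.21, +2.96);  n_3 = (+0.9975, -0.0708)
∠(n_0, n_3) = 169.41°
δ = |180° − 169.41°| = 10.59°
10.59° ≤ 2α = 43.60°  →  valid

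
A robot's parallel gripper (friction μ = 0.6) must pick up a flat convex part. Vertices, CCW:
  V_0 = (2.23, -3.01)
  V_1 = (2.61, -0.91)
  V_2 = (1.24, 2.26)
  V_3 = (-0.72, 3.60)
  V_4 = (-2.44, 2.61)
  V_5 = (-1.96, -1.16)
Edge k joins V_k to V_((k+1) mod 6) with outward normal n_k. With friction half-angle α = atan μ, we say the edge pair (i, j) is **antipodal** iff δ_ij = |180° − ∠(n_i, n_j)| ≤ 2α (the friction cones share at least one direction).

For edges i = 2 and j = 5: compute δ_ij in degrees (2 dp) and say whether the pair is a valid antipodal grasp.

α = atan 0.6 = 30.96°;  2α = 61.93°
edge 2: e_2 = (-1.96, +1.34);  n_2 = (+0.5644, +0.8255)
edge 5: e_5 = (+4.19, -1.85);  n_5 = (-0.4039, -0.9148)
∠(n_2, n_5) = 169.46°
δ = |180° − 169.46°| = 10.54°
10.54° ≤ 2α = 61.93°  →  valid

δ = 10.54°, valid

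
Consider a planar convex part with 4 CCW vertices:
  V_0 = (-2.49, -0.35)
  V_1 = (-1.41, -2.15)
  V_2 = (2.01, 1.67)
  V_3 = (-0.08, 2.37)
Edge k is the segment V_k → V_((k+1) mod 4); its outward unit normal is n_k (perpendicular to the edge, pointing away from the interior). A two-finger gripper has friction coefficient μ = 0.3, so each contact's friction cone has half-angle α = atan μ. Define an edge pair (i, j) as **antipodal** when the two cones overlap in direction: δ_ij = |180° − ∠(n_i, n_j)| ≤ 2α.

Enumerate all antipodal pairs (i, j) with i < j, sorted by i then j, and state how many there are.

count = 1; pairs: (1,3)

α = atan 0.3 = 16.70°;  2α = 33.40°
n_0 = (-0.8575, -0.5145)
n_1 = (+0.7450, -0.6670)
n_2 = (+0.3176, +0.9482)
n_3 = (-0.7485, +0.6632)
  (0,1): δ = 72.80°  ·
  (0,2): δ = 40.52°  ·
  (0,3): δ = 107.49°  ·
  (1,2): δ = 66.68°  ·
  (1,3): δ = 0.30°  ✓
  (2,3): δ = 113.02°  ·
antipodal pairs: 1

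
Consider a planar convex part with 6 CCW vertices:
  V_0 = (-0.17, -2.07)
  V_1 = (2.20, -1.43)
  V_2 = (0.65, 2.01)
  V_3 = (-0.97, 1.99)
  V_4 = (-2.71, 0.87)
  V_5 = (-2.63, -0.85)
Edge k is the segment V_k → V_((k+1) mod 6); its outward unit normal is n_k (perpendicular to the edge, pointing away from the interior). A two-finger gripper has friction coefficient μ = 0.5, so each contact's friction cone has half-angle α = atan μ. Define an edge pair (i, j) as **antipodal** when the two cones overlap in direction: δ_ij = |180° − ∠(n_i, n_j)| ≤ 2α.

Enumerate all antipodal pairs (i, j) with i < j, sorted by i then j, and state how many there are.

count = 5; pairs: (0,2), (0,3), (1,4), (1,5), (2,5)

α = atan 0.5 = 26.57°;  2α = 53.13°
n_0 = (+0.2607, -0.9654)
n_1 = (+0.9117, +0.4108)
n_2 = (-0.0123, +0.9999)
n_3 = (-0.5412, +0.8409)
n_4 = (-0.9989, -0.0465)
n_5 = (-0.4443, -0.8959)
  (0,1): δ = 80.86°  ·
  (0,2): δ = 14.40°  ✓
  (0,3): δ = 17.66°  ✓
  (0,4): δ = 77.55°  ·
  (0,5): δ = 138.51°  ·
  (1,2): δ = 113.55°  ·
  (1,3): δ = 81.49°  ·
  (1,4): δ = 21.59°  ✓
  (1,5): δ = 39.37°  ✓
  (2,3): δ = 147.94°  ·
  (2,4): δ = 88.04°  ·
  (2,5): δ = 27.09°  ✓
  (3,4): δ = 120.11°  ·
  (3,5): δ = 59.15°  ·
  (4,5): δ = 119.04°  ·
antipodal pairs: 5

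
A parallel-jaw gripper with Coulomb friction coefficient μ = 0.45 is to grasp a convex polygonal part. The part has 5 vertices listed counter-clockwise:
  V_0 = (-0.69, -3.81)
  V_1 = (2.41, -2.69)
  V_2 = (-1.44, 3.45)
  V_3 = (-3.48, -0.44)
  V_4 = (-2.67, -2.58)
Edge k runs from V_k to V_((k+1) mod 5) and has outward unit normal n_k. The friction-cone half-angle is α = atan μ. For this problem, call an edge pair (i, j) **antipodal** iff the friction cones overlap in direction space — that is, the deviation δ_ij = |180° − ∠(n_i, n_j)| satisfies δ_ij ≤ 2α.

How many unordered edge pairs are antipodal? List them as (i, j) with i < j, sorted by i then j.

α = atan 0.45 = 24.23°;  2α = 48.46°
n_0 = (+0.3398, -0.9405)
n_1 = (+0.8472, +0.5312)
n_2 = (-0.8856, +0.4644)
n_3 = (-0.9352, -0.3540)
n_4 = (-0.5277, -0.8494)
  (0,1): δ = 77.78°  ·
  (0,2): δ = 42.46°  ✓
  (0,3): δ = 90.87°  ·
  (0,4): δ = 128.29°  ·
  (1,2): δ = 59.76°  ·
  (1,3): δ = 11.36°  ✓
  (1,4): δ = 26.06°  ✓
  (2,3): δ = 131.59°  ·
  (2,4): δ = 94.18°  ·
  (3,4): δ = 142.58°  ·
antipodal pairs: 3

count = 3; pairs: (0,2), (1,3), (1,4)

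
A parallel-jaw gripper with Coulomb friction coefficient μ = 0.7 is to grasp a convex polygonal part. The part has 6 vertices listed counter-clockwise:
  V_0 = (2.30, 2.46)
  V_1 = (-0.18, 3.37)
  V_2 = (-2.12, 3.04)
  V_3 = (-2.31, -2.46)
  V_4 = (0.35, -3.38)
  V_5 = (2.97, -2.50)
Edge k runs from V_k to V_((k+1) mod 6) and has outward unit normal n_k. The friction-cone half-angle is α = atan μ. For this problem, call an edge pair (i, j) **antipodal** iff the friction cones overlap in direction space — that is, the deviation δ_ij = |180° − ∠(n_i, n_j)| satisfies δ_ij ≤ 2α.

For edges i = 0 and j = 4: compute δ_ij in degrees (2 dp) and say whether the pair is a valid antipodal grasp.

α = atan 0.7 = 34.99°;  2α = 69.98°
edge 0: e_0 = (-2.48, +0.91);  n_0 = (+0.3445, +0.9388)
edge 4: e_4 = (+2.62, +0.88);  n_4 = (+0.3184, -0.9480)
∠(n_0, n_4) = 141.28°
δ = |180° − 141.28°| = 38.72°
38.72° ≤ 2α = 69.98°  →  valid

δ = 38.72°, valid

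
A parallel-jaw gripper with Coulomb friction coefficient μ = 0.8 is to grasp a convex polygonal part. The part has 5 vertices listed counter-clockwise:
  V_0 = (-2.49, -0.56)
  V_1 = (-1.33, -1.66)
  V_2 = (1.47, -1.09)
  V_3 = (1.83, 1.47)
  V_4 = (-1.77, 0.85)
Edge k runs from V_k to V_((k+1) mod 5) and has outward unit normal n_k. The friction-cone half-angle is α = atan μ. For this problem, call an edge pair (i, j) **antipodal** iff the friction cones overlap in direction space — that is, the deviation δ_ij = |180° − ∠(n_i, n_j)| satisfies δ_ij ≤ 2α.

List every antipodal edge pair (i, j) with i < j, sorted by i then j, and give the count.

α = atan 0.8 = 38.66°;  2α = 77.32°
n_0 = (-0.6881, -0.7256)
n_1 = (+0.1995, -0.9799)
n_2 = (+0.9903, -0.1393)
n_3 = (-0.1697, +0.9855)
n_4 = (-0.8906, +0.4548)
  (0,1): δ = 125.01°  ·
  (0,2): δ = 54.53°  ✓
  (0,3): δ = 53.25°  ✓
  (0,4): δ = 106.43°  ·
  (1,2): δ = 109.51°  ·
  (1,3): δ = 1.73°  ✓
  (1,4): δ = 51.44°  ✓
  (2,3): δ = 72.22°  ✓
  (2,4): δ = 19.05°  ✓
  (3,4): δ = 126.82°  ·
antipodal pairs: 6

count = 6; pairs: (0,2), (0,3), (1,3), (1,4), (2,3), (2,4)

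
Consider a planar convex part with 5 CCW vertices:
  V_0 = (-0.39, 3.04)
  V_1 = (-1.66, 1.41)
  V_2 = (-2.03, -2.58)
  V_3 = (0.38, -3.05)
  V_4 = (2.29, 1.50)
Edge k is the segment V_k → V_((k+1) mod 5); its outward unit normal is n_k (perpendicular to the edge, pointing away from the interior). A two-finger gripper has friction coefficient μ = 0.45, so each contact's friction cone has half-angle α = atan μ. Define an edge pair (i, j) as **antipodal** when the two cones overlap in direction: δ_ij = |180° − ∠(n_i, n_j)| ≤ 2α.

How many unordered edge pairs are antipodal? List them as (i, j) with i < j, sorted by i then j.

count = 3; pairs: (0,3), (1,3), (2,4)

α = atan 0.45 = 24.23°;  2α = 48.46°
n_0 = (-0.7888, +0.6146)
n_1 = (-0.9957, +0.0923)
n_2 = (-0.1914, -0.9815)
n_3 = (+0.9221, -0.3871)
n_4 = (+0.4982, +0.8670)
  (0,1): δ = 147.37°  ·
  (0,2): δ = 63.11°  ·
  (0,3): δ = 15.15°  ✓
  (0,4): δ = 98.04°  ·
  (1,2): δ = 95.74°  ·
  (1,3): δ = 17.47°  ✓
  (1,4): δ = 65.42°  ·
  (2,3): δ = 101.74°  ·
  (2,4): δ = 18.85°  ✓
  (3,4): δ = 97.11°  ·
antipodal pairs: 3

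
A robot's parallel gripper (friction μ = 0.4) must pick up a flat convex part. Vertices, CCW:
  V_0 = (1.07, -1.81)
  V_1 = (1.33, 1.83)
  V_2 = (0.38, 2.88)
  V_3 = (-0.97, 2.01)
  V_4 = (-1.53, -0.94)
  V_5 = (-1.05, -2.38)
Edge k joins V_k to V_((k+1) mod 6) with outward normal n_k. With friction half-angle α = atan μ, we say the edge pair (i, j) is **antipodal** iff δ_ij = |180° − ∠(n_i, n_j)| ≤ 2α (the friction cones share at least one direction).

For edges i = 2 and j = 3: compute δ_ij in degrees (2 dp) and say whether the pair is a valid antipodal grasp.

δ = 133.55°, invalid

α = atan 0.4 = 21.80°;  2α = 43.60°
edge 2: e_2 = (-1.35, -0.87);  n_2 = (-0.5417, +0.8406)
edge 3: e_3 = (-0.56, -2.95);  n_3 = (-0.9825, +0.1865)
∠(n_2, n_3) = 46.45°
δ = |180° − 46.45°| = 133.55°
133.55° > 2α = 43.60°  →  invalid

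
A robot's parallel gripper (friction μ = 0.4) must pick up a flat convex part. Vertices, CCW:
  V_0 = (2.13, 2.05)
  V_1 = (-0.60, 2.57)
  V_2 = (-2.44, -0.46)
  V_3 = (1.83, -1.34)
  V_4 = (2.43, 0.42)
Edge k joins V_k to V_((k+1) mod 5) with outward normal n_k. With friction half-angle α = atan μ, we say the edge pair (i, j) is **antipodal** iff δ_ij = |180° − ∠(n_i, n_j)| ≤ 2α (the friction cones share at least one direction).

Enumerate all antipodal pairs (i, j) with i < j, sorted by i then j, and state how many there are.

count = 3; pairs: (0,2), (1,3), (1,4)

α = atan 0.4 = 21.80°;  2α = 43.60°
n_0 = (+0.1871, +0.9823)
n_1 = (-0.8547, +0.5191)
n_2 = (-0.2018, -0.9794)
n_3 = (+0.9465, -0.3227)
n_4 = (+0.9835, +0.1810)
  (0,1): δ = 110.48°  ·
  (0,2): δ = 0.86°  ✓
  (0,3): δ = 81.96°  ·
  (0,4): δ = 111.21°  ·
  (1,2): δ = 70.38°  ·
  (1,3): δ = 12.44°  ✓
  (1,4): δ = 41.70°  ✓
  (2,3): δ = 97.18°  ·
  (2,4): δ = 67.93°  ·
  (3,4): δ = 150.75°  ·
antipodal pairs: 3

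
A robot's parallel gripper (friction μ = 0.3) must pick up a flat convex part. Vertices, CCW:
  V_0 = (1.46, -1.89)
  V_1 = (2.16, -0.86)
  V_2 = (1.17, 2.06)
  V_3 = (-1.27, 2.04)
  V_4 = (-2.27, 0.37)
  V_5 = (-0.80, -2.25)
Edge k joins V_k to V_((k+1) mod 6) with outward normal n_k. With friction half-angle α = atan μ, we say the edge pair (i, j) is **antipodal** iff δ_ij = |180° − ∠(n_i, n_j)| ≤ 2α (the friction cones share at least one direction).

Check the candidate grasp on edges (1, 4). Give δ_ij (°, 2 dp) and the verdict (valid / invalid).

δ = 10.57°, valid

α = atan 0.3 = 16.70°;  2α = 33.40°
edge 1: e_1 = (-0.99, +2.92);  n_1 = (+0.9470, +0.3211)
edge 4: e_4 = (+1.47, -2.62);  n_4 = (-0.8721, -0.4893)
∠(n_1, n_4) = 169.43°
δ = |180° − 169.43°| = 10.57°
10.57° ≤ 2α = 33.40°  →  valid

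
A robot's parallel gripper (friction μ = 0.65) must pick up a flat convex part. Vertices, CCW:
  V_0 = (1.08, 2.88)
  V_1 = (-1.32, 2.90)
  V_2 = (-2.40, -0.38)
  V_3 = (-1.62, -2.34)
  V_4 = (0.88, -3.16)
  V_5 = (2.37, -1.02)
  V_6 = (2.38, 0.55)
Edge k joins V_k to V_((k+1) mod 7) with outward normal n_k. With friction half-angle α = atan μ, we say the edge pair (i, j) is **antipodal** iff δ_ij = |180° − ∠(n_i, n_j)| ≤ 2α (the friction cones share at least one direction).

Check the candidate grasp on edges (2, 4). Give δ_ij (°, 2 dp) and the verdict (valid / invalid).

δ = 56.55°, valid

α = atan 0.65 = 33.02°;  2α = 66.05°
edge 2: e_2 = (+0.78, -1.96);  n_2 = (-0.9291, -0.3698)
edge 4: e_4 = (+1.49, +2.14);  n_4 = (+0.8207, -0.5714)
∠(n_2, n_4) = 123.45°
δ = |180° − 123.45°| = 56.55°
56.55° ≤ 2α = 66.05°  →  valid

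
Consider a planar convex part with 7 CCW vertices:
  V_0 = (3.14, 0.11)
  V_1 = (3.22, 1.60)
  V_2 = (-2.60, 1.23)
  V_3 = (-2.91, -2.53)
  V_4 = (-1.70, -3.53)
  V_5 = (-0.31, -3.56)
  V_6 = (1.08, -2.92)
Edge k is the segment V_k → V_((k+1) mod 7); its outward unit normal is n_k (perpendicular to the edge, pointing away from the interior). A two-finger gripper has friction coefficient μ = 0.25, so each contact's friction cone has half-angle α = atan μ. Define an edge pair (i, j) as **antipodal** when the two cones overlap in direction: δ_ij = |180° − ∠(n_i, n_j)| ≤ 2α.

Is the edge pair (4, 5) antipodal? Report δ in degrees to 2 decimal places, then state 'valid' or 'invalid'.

δ = 154.04°, invalid

α = atan 0.25 = 14.04°;  2α = 28.07°
edge 4: e_4 = (+1.39, -0.03);  n_4 = (-0.0216, -0.9998)
edge 5: e_5 = (+1.39, +0.64);  n_5 = (+0.4182, -0.9083)
∠(n_4, n_5) = 25.96°
δ = |180° − 25.96°| = 154.04°
154.04° > 2α = 28.07°  →  invalid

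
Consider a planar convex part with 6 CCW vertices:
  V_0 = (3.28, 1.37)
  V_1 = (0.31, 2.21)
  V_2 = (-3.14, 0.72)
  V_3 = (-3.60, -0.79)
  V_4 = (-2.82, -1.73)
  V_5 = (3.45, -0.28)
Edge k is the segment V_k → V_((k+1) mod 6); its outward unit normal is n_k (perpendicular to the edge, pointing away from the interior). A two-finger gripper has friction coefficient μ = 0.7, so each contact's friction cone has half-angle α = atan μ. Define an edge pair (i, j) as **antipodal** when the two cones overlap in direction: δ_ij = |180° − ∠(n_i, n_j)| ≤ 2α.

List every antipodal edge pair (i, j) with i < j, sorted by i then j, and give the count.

α = atan 0.7 = 34.99°;  2α = 69.98°
n_0 = (+0.2722, +0.9623)
n_1 = (-0.3965, +0.9180)
n_2 = (-0.9566, +0.2914)
n_3 = (-0.7696, -0.6386)
n_4 = (+0.2253, -0.9743)
n_5 = (+0.9947, +0.1025)
  (0,1): δ = 140.85°  ·
  (0,2): δ = 91.15°  ·
  (0,3): δ = 34.52°  ✓
  (0,4): δ = 28.81°  ✓
  (0,5): δ = 111.67°  ·
  (1,2): δ = 130.30°  ·
  (1,3): δ = 73.67°  ·
  (1,4): δ = 10.34°  ✓
  (1,5): δ = 72.52°  ·
  (2,3): δ = 123.37°  ·
  (2,4): δ = 60.04°  ✓
  (2,5): δ = 22.83°  ✓
  (3,4): δ = 116.66°  ·
  (3,5): δ = 33.80°  ✓
  (4,5): δ = 97.14°  ·
antipodal pairs: 6

count = 6; pairs: (0,3), (0,4), (1,4), (2,4), (2,5), (3,5)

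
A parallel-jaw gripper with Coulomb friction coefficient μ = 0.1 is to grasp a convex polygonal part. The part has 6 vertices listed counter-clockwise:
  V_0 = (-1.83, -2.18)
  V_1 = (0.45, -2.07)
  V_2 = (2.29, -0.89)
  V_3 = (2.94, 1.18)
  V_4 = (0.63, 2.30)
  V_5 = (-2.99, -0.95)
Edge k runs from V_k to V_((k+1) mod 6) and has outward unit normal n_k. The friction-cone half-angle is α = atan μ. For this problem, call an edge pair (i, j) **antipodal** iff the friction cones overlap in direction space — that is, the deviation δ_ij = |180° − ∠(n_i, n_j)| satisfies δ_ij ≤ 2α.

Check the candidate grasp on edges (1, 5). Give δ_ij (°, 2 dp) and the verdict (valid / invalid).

α = atan 0.1 = 5.71°;  2α = 11.42°
edge 1: e_1 = (+1.84, +1.18);  n_1 = (+0.5398, -0.8418)
edge 5: e_5 = (+1.16, -1.23);  n_5 = (-0.7275, -0.6861)
∠(n_1, n_5) = 79.35°
δ = |180° − 79.35°| = 100.65°
100.65° > 2α = 11.42°  →  invalid

δ = 100.65°, invalid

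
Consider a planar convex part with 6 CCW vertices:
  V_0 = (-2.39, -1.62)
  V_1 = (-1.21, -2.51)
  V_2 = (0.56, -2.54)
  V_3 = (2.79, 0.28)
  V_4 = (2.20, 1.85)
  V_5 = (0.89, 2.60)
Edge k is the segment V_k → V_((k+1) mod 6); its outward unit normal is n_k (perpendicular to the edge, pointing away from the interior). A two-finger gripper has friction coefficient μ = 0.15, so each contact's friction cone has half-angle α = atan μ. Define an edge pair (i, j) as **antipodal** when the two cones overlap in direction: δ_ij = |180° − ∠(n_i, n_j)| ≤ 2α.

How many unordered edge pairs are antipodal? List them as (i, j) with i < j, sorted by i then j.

count = 2; pairs: (0,4), (2,5)

α = atan 0.15 = 8.53°;  2α = 17.06°
n_0 = (-0.6022, -0.7984)
n_1 = (-0.0169, -0.9999)
n_2 = (+0.7844, -0.6203)
n_3 = (+0.9361, +0.3518)
n_4 = (+0.4969, +0.8678)
n_5 = (-0.7896, +0.6137)
  (0,1): δ = 143.95°  ·
  (0,2): δ = 91.31°  ·
  (0,3): δ = 32.38°  ·
  (0,4): δ = 7.23°  ✓
  (0,5): δ = 89.17°  ·
  (1,2): δ = 127.37°  ·
  (1,3): δ = 68.43°  ·
  (1,4): δ = 28.82°  ·
  (1,5): δ = 53.11°  ·
  (2,3): δ = 121.07°  ·
  (2,4): δ = 81.46°  ·
  (2,5): δ = 0.48°  ✓
  (3,4): δ = 140.39°  ·
  (3,5): δ = 58.45°  ·
  (4,5): δ = 98.06°  ·
antipodal pairs: 2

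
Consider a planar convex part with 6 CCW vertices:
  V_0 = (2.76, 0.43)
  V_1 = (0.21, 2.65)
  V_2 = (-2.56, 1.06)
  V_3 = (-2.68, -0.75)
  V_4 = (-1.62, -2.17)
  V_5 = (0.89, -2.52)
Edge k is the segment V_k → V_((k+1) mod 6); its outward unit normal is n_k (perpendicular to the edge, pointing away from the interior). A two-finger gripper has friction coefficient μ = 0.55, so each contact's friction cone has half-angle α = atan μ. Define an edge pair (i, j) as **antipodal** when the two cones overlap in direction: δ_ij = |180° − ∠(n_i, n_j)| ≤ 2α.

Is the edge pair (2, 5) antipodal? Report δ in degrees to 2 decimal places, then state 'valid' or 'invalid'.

δ = 28.58°, valid

α = atan 0.55 = 28.81°;  2α = 57.62°
edge 2: e_2 = (-0.12, -1.81);  n_2 = (-0.9978, +0.0662)
edge 5: e_5 = (+1.87, +2.95);  n_5 = (+0.8446, -0.5354)
∠(n_2, n_5) = 151.42°
δ = |180° − 151.42°| = 28.58°
28.58° ≤ 2α = 57.62°  →  valid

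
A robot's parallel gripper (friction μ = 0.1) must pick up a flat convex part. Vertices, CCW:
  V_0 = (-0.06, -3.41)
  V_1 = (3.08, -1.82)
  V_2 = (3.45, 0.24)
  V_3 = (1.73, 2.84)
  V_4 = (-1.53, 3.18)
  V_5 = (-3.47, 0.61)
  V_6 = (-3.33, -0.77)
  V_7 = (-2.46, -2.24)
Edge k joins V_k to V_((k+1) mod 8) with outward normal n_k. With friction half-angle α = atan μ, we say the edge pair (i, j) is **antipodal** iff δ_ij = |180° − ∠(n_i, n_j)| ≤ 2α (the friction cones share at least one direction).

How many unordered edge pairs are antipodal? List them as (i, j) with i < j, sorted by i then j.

count = 1; pairs: (2,6)

α = atan 0.1 = 5.71°;  2α = 11.42°
n_0 = (+0.4518, -0.8921)
n_1 = (+0.9842, -0.1768)
n_2 = (+0.8340, +0.5517)
n_3 = (+0.1037, +0.9946)
n_4 = (-0.7981, +0.6025)
n_5 = (-0.9949, -0.1009)
n_6 = (-0.8606, -0.5093)
n_7 = (-0.4382, -0.8989)
  (0,1): δ = 127.04°  ·
  (0,2): δ = 83.37°  ·
  (0,3): δ = 32.81°  ·
  (0,4): δ = 26.10°  ·
  (0,5): δ = 68.94°  ·
  (0,6): δ = 93.76°  ·
  (0,7): δ = 127.15°  ·
  (1,2): δ = 136.33°  ·
  (1,3): δ = 85.77°  ·
  (1,4): δ = 26.87°  ·
  (1,5): δ = 15.98°  ·
  (1,6): δ = 40.80°  ·
  (1,7): δ = 74.19°  ·
  (2,3): δ = 129.44°  ·
  (2,4): δ = 70.53°  ·
  (2,5): δ = 27.69°  ·
  (2,6): δ = 2.87°  ✓
  (2,7): δ = 30.52°  ·
  (3,4): δ = 121.09°  ·
  (3,5): δ = 78.25°  ·
  (3,6): δ = 53.43°  ·
  (3,7): δ = 20.04°  ·
  (4,5): δ = 137.16°  ·
  (4,6): δ = 112.33°  ·
  (4,7): δ = 78.94°  ·
  (5,6): δ = 155.17°  ·
  (5,7): δ = 121.78°  ·
  (6,7): δ = 146.61°  ·
antipodal pairs: 1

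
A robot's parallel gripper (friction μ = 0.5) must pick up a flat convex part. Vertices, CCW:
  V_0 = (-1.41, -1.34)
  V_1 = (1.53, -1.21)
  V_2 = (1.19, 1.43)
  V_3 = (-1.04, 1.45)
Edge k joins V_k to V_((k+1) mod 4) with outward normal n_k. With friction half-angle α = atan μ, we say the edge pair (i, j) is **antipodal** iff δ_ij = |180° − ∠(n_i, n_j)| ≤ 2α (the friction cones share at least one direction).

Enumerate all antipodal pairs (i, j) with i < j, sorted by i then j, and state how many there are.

α = atan 0.5 = 26.57°;  2α = 53.13°
n_0 = (+0.0442, -0.9990)
n_1 = (+0.9918, +0.1277)
n_2 = (+0.0090, +1.0000)
n_3 = (-0.9913, +0.1315)
  (0,1): δ = 85.19°  ·
  (0,2): δ = 3.05°  ✓
  (0,3): δ = 79.91°  ·
  (1,2): δ = 97.85°  ·
  (1,3): δ = 14.89°  ✓
  (2,3): δ = 97.04°  ·
antipodal pairs: 2

count = 2; pairs: (0,2), (1,3)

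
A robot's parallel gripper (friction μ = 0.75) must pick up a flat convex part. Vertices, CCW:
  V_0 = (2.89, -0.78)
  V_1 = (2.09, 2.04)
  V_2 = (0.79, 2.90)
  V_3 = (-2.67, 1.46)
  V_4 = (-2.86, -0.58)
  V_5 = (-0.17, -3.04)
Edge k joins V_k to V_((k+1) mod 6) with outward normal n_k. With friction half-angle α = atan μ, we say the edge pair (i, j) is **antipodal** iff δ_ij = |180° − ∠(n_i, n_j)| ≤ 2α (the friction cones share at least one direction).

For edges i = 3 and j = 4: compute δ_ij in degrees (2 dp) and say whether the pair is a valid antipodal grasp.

δ = 127.12°, invalid

α = atan 0.75 = 36.87°;  2α = 73.74°
edge 3: e_3 = (-0.19, -2.04);  n_3 = (-0.9957, +0.0927)
edge 4: e_4 = (+2.69, -2.46);  n_4 = (-0.6749, -0.7380)
∠(n_3, n_4) = 52.88°
δ = |180° − 52.88°| = 127.12°
127.12° > 2α = 73.74°  →  invalid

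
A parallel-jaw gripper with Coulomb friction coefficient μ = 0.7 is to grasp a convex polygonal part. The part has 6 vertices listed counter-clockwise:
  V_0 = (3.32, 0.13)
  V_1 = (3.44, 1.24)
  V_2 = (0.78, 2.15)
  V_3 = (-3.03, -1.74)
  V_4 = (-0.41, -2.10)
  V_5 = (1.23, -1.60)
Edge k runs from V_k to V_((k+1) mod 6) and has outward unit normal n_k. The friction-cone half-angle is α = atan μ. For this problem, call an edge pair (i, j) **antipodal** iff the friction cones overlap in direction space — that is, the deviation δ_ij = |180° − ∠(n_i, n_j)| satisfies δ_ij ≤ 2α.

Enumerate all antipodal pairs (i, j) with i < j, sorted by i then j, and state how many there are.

α = atan 0.7 = 34.99°;  2α = 69.98°
n_0 = (+0.9942, -0.1075)
n_1 = (+0.3237, +0.9462)
n_2 = (-0.7144, +0.6997)
n_3 = (-0.1361, -0.9907)
n_4 = (+0.2916, -0.9565)
n_5 = (+0.6376, -0.7703)
  (0,1): δ = 102.72°  ·
  (0,2): δ = 38.23°  ✓
  (0,3): δ = 88.35°  ·
  (0,4): δ = 113.13°  ·
  (0,5): δ = 135.79°  ·
  (1,2): δ = 115.52°  ·
  (1,3): δ = 11.06°  ✓
  (1,4): δ = 35.84°  ✓
  (1,5): δ = 58.50°  ✓
  (2,3): δ = 53.42°  ✓
  (2,4): δ = 28.64°  ✓
  (2,5): δ = 5.98°  ✓
  (3,4): δ = 155.22°  ·
  (3,5): δ = 132.56°  ·
  (4,5): δ = 157.34°  ·
antipodal pairs: 7

count = 7; pairs: (0,2), (1,3), (1,4), (1,5), (2,3), (2,4), (2,5)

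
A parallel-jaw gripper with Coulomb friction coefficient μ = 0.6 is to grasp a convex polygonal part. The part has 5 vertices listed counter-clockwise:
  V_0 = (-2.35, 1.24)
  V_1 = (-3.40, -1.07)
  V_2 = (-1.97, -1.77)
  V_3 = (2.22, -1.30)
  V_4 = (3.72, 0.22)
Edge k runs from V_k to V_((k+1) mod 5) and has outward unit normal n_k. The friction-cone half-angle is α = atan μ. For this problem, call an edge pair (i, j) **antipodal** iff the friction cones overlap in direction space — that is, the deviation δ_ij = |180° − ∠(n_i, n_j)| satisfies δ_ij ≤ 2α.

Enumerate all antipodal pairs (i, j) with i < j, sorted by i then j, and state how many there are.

count = 5; pairs: (0,2), (0,3), (1,4), (2,4), (3,4)

α = atan 0.6 = 30.96°;  2α = 61.93°
n_0 = (-0.9104, +0.4138)
n_1 = (-0.4397, -0.8982)
n_2 = (+0.1115, -0.9938)
n_3 = (+0.7118, -0.7024)
n_4 = (+0.1657, +0.9862)
  (0,1): δ = 91.64°  ·
  (0,2): δ = 59.16°  ✓
  (0,3): δ = 20.18°  ✓
  (0,4): δ = 104.91°  ·
  (1,2): δ = 147.52°  ·
  (1,3): δ = 108.54°  ·
  (1,4): δ = 16.54°  ✓
  (2,3): δ = 141.02°  ·
  (2,4): δ = 15.94°  ✓
  (3,4): δ = 54.92°  ✓
antipodal pairs: 5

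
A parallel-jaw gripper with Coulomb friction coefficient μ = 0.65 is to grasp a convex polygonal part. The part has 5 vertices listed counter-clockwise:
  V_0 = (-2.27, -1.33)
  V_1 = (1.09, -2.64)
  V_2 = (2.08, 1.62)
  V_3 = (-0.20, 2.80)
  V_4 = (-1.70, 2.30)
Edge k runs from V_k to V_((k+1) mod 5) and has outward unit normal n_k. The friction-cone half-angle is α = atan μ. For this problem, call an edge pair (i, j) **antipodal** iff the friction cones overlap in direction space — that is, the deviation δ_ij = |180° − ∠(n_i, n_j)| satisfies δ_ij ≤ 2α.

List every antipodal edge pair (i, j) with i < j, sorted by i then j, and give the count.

α = atan 0.65 = 33.02°;  2α = 66.05°
n_0 = (-0.3632, -0.9317)
n_1 = (+0.9740, -0.2264)
n_2 = (+0.4596, +0.8881)
n_3 = (-0.3162, +0.9487)
n_4 = (-0.9879, +0.1551)
  (0,1): δ = 81.78°  ·
  (0,2): δ = 6.06°  ✓
  (0,3): δ = 39.73°  ✓
  (0,4): δ = 102.38°  ·
  (1,2): δ = 104.28°  ·
  (1,3): δ = 58.48°  ✓
  (1,4): δ = 4.16°  ✓
  (2,3): δ = 134.20°  ·
  (2,4): δ = 71.56°  ·
  (3,4): δ = 117.36°  ·
antipodal pairs: 4

count = 4; pairs: (0,2), (0,3), (1,3), (1,4)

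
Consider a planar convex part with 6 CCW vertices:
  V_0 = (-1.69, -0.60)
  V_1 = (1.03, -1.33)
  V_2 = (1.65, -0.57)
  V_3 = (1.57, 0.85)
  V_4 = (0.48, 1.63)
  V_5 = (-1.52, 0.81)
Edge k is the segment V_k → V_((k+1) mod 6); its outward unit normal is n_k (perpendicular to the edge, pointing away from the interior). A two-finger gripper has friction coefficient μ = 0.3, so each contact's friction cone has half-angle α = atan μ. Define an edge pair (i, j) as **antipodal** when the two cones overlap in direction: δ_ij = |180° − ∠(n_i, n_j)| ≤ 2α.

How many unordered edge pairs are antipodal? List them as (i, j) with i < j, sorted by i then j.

count = 4; pairs: (0,3), (1,4), (1,5), (2,5)

α = atan 0.3 = 16.70°;  2α = 33.40°
n_0 = (-0.2592, -0.9658)
n_1 = (+0.7749, -0.6321)
n_2 = (+0.9984, +0.0562)
n_3 = (+0.5819, +0.8132)
n_4 = (-0.3794, +0.9253)
n_5 = (-0.9928, +0.1197)
  (0,1): δ = 114.18°  ·
  (0,2): δ = 71.75°  ·
  (0,3): δ = 20.56°  ✓
  (0,4): δ = 37.32°  ·
  (0,5): δ = 98.15°  ·
  (1,2): δ = 137.57°  ·
  (1,3): δ = 86.38°  ·
  (1,4): δ = 28.50°  ✓
  (1,5): δ = 32.33°  ✓
  (2,3): δ = 128.81°  ·
  (2,4): δ = 70.93°  ·
  (2,5): δ = 10.10°  ✓
  (3,4): δ = 122.12°  ·
  (3,5): δ = 61.29°  ·
  (4,5): δ = 119.17°  ·
antipodal pairs: 4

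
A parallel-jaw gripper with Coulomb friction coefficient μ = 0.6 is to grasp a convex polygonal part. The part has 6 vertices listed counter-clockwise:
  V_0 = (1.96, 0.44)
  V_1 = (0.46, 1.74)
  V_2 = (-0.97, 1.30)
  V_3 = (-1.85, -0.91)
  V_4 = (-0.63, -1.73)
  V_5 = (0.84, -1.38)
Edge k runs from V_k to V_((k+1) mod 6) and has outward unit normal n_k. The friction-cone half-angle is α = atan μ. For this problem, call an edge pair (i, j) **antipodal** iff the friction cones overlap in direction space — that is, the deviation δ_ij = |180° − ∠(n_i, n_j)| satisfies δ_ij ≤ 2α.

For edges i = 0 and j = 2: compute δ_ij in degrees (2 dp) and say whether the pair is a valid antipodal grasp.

α = atan 0.6 = 30.96°;  2α = 61.93°
edge 0: e_0 = (-1.50, +1.30);  n_0 = (+0.6549, +0.7557)
edge 2: e_2 = (-0.88, -2.21);  n_2 = (-0.9291, +0.3699)
∠(n_0, n_2) = 109.20°
δ = |180° − 109.20°| = 70.80°
70.80° > 2α = 61.93°  →  invalid

δ = 70.80°, invalid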